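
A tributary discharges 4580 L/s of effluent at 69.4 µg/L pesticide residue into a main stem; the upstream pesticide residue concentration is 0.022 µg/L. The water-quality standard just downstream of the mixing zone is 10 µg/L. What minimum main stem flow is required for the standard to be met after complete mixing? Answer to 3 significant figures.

Set C_mix = 10: (Q·0.02200 + 4580·69.40) / (Q + 4580) = 10
→ Q = 4580·(69.40 − 10)/(10 − 0.02200) = 27270 L/s.

27300 L/s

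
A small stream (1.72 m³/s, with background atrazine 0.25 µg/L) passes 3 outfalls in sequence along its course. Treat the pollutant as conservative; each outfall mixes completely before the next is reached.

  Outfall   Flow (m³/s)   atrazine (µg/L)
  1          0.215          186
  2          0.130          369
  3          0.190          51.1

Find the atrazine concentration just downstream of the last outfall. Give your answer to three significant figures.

After outfall 1: Q = 1.720 + 0.2150 = 1.935 m³/s; C = (1.720·0.2500 + 0.2150·186.0)/1.935 = 20.89 µg/L.
After outfall 2: Q = 1.935 + 0.1300 = 2.065 m³/s; C = (1.935·20.89 + 0.1300·369.0)/2.065 = 42.80 µg/L.
After outfall 3: Q = 2.065 + 0.1900 = 2.255 m³/s; C = (2.065·42.80 + 0.1900·51.10)/2.255 = 43.50 µg/L.

43.5 µg/L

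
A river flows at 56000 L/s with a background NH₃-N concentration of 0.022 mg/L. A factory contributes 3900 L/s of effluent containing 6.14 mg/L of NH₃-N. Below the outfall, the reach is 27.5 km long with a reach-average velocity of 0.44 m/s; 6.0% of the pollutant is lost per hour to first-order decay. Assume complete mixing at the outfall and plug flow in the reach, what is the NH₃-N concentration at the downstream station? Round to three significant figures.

After mixing, C = (56000·0.02200 + 3900·6.140) / 59900 = 25180/59900 = 0.4203 mg/L.
Travel time t = 27.5·1000 / 0.44 = 62500 s = 17.36 h.
6.0%/h lost → k = −ln(1 − 0.06) = 0.06188 h⁻¹.
Applying C = C₀e^(−kt): 0.4203 × 0.3416 = 0.1436 mg/L.

0.144 mg/L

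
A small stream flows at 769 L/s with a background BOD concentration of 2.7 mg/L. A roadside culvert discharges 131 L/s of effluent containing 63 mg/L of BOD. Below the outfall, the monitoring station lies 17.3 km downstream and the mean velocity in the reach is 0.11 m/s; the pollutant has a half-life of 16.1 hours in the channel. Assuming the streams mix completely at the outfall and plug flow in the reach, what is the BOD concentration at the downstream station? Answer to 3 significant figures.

1.75 mg/L

Flow-weighted average: C = (769.0·2.700 + 131.0·63.00) / 900.0 = 10330/900.0 = 11.48 mg/L.
Travel time t = 17.3·1000 / 0.11 = 157300 s = 43.69 h.
Half-life 16.1 h → k = ln 2 / 16.1 = 0.04305 h⁻¹ = 1.033 d⁻¹.
After decay, C = 11.48 × e^(−kt) = 11.48 × 0.1525 = 1.750 mg/L.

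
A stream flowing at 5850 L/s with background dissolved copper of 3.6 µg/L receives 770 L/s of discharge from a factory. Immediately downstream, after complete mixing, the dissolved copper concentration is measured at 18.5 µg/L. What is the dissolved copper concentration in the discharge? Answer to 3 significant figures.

Mass balance: 5850·3.600 + 770.0·Cₑ = 6620·18.50
→ Cₑ = (6620·18.50 − 5850·3.600) / 770.0 = 131.7 µg/L.

132 µg/L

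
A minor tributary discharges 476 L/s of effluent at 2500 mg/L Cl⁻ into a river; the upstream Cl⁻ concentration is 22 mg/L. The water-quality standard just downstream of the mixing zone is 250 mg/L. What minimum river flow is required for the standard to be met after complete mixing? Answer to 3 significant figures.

4700 L/s

Set C_mix = 250: (Q·22.00 + 476.0·2500) / (Q + 476.0) = 250
→ Q = 476.0·(2500 − 250)/(250 − 22.00) = 4697 L/s.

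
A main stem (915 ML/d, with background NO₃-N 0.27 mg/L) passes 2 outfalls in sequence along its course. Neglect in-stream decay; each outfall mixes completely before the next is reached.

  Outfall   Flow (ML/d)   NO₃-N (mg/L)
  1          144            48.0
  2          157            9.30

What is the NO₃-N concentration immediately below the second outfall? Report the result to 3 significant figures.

Below outfall 1: Q → 1059 ML/d, C = (915.0·0.2700 + 144.0·48.00)/1059 = 6.760 mg/L.
Below outfall 2: Q → 1216 ML/d, C = (1059·6.760 + 157.0·9.300)/1216 = 7.088 mg/L.

7.09 mg/L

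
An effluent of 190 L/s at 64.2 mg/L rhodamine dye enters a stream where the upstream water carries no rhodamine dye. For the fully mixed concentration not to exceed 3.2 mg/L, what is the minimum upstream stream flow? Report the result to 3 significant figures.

3620 L/s

Set C_mix = 3.2: (Q·0 + 190.0·64.20) / (Q + 190.0) = 3.2
→ Q = 190.0·(64.20 − 3.2)/(3.2 − 0) = 3622 L/s.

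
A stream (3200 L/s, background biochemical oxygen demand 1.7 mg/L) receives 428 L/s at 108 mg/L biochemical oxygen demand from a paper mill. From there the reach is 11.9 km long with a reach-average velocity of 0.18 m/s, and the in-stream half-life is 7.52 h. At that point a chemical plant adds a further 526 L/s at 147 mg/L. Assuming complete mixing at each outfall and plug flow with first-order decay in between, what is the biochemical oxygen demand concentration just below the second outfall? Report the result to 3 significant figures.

20.9 mg/L

Mass balance: C = (3200·1.700 + 428.0·108.0) / 3628 = 51660/3628 = 14.24 mg/L; combined flow 3628 L/s.
Travel time t = 11.9·1000 / 0.18 = 66110 s = 18.36 h.
Half-life 7.52 h → k = ln 2 / 7.52 = 0.09217 h⁻¹ = 2.212 d⁻¹.
First-order decay: C = 14.24·exp(−k·t) = 14.24·0.1840 = 2.621 mg/L.
Second outfall: C = (3628·2.621 + 526.0·147.0)/4154 = 20.90 mg/L.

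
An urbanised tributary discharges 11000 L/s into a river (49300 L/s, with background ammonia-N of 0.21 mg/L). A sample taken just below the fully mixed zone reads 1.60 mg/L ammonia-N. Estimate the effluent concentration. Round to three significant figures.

Mass balance: 49300·0.2100 + 11000·Cₑ = 60300·1.600
→ Cₑ = (60300·1.600 − 49300·0.2100) / 11000 = 7.830 mg/L.

7.83 mg/L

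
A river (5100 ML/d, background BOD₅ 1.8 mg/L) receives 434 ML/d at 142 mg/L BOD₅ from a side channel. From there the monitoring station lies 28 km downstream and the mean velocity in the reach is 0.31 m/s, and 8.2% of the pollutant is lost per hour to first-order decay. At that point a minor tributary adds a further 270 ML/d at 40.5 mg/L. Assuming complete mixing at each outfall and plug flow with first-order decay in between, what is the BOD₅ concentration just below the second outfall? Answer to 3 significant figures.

3.31 mg/L

Mass balance: C = (5100·1.800 + 434.0·142.0) / 5534 = 70810/5534 = 12.80 mg/L; combined flow 5534 ML/d.
Travel time t = 28·1000 / 0.31 = 90320 s = 25.09 h.
8.2%/h lost → k = −ln(1 − 0.082) = 0.08556 h⁻¹.
Decay over the reach: 12.80·exp(−kt) = 12.80·0.1169 = 1.495 mg/L.
Second outfall: C = (5534·1.495 + 270.0·40.50)/5804 = 3.310 mg/L.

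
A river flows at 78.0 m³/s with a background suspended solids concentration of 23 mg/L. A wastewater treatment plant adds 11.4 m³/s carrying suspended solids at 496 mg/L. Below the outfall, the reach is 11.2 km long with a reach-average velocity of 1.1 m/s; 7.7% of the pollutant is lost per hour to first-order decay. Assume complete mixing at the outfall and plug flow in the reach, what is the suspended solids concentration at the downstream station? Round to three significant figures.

66.4 mg/L

Mixed concentration C = ΣQC/ΣQ = (78.00·23.00 + 11.40·496.0) / 89.40 = 7448/89.40 = 83.32 mg/L.
Travel time t = 11.2·1000 / 1.1 = 10180 s = 2.828 h.
7.7%/h lost → k = −ln(1 − 0.077) = 0.08013 h⁻¹.
Applying C = C₀e^(−kt): 83.32 × 0.7972 = 66.42 mg/L.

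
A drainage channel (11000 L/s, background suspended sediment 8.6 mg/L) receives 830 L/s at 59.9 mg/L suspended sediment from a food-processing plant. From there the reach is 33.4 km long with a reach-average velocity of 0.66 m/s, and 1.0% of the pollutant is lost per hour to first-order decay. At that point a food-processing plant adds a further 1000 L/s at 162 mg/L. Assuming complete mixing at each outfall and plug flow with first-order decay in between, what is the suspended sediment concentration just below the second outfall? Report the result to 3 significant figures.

22.4 mg/L

Conservation of mass: C = (11000·8.600 + 830.0·59.90) / 11830 = 144300/11830 = 12.20 mg/L; combined flow 11830 L/s.
Travel time t = 33.4·1000 / 0.66 = 50610 s = 14.06 h.
1.0%/h lost → k = −ln(1 − 0.01) = 0.01005 h⁻¹.
After decay, C = 12.20 × e^(−kt) = 12.20 × 0.8682 = 10.59 mg/L.
Second outfall: C = (11830·10.59 + 1000·162.0)/12830 = 22.39 mg/L.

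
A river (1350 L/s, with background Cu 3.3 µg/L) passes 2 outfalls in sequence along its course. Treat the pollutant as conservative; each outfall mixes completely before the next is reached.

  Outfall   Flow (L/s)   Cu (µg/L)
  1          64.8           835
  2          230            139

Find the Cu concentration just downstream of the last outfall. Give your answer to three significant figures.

After outfall 1: Q = 1350 + 64.80 = 1415 L/s; C = (1350·3.300 + 64.80·835.0)/1415 = 41.39 µg/L.
After outfall 2: Q = 1415 + 230.0 = 1645 L/s; C = (1415·41.39 + 230.0·139.0)/1645 = 55.04 µg/L.

55.0 µg/L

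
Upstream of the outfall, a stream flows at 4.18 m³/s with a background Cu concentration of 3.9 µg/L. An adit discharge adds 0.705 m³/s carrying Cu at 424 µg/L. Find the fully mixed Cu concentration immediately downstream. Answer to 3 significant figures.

Mass balance: C = (4.180·3.900 + 0.7050·424.0) / 4.885 = 315.2/4.885 = 64.53 µg/L.

64.5 µg/L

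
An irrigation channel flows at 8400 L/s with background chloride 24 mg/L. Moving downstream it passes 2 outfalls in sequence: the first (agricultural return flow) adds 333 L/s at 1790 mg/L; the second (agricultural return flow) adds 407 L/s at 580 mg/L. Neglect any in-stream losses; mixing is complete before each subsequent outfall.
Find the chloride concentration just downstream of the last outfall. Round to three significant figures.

After outfall 1: Q = 8400 + 333.0 = 8733 L/s; C = (8400·24.00 + 333.0·1790)/8733 = 91.34 mg/L.
After outfall 2: Q = 8733 + 407.0 = 9140 L/s; C = (8733·91.34 + 407.0·580.0)/9140 = 113.1 mg/L.

113 mg/L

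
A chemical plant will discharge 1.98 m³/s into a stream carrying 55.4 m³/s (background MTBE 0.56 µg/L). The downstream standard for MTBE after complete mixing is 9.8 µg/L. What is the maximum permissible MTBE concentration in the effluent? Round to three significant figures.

At the limit, (Qr·Cr + Qe·Cₑ)/(Qr + Qe) = 9.8:
Cₑ = (57.38·9.8 − 55.40·0.5600) / 1.980 = 268.3 µg/L.

268 µg/L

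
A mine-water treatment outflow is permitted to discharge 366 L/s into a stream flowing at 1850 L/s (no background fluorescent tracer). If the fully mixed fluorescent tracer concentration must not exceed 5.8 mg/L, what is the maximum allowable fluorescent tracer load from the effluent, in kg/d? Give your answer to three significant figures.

1110 kg/d

Mass balance at the limit: 1850·0 + 366.0·Cₑ = 2216·5.8 → Cₑ = 35.12 mg/L.
366.0 L/s = 0.3660 m³/s. Load = 0.3660 m³/s × 35.12 g/m³ × 86 400 s/d = 1110 kg/d.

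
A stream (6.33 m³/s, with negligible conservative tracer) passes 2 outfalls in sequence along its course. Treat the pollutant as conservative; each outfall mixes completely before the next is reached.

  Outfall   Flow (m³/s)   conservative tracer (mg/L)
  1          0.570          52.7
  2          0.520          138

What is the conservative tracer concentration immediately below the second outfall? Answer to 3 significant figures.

Below outfall 1: Q → 6.900 m³/s, C = (6.330·0 + 0.5700·52.70)/6.900 = 4.353 mg/L.
Below outfall 2: Q → 7.420 m³/s, C = (6.900·4.353 + 0.5200·138.0)/7.420 = 13.72 mg/L.

13.7 mg/L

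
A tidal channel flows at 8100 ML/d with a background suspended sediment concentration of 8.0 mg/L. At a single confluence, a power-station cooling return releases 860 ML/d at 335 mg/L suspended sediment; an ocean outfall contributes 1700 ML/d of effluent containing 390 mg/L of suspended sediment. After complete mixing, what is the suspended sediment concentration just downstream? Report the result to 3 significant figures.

95.3 mg/L

Conservation of mass: C = (8100·8.000 + 860.0·335.0 + 1700·390.0) / 10660 = 1016000/10660 = 95.30 mg/L.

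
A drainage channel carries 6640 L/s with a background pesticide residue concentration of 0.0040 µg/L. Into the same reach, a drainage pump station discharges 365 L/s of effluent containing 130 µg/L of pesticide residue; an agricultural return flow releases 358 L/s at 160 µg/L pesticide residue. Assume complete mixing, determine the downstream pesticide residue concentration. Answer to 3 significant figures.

Mixed concentration C = ΣQC/ΣQ = (6640·0.004000 + 365.0·130.0 + 358.0·160.0) / 7363 = 104800/7363 = 14.23 µg/L.

14.2 µg/L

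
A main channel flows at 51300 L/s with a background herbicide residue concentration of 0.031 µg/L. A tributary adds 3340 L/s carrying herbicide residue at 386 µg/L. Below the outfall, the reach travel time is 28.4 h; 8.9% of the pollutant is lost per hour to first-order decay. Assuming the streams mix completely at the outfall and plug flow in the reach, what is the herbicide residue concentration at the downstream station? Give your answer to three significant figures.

1.67 µg/L

After mixing, C = (51300·0.03100 + 3340·386.0) / 54640 = 1291000/54640 = 23.62 µg/L.
8.9%/h lost → k = −ln(1 − 0.089) = 0.09321 h⁻¹.
First-order decay: C = 23.62·exp(−k·t) = 23.62·0.07085 = 1.674 µg/L.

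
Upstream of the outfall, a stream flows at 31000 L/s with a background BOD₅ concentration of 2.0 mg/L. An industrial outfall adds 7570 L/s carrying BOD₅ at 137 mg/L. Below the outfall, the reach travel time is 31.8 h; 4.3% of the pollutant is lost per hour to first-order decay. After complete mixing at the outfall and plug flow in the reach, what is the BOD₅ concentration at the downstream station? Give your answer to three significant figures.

7.04 mg/L

Mixed concentration C = ΣQC/ΣQ = (31000·2.000 + 7570·137.0) / 38570 = 1099000/38570 = 28.50 mg/L.
4.3%/h lost → k = −ln(1 − 0.043) = 0.04395 h⁻¹.
First-order decay: C = 28.50·exp(−k·t) = 28.50·0.2472 = 7.043 mg/L.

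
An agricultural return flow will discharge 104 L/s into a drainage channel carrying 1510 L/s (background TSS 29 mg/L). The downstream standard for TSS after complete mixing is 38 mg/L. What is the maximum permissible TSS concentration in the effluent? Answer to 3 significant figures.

169 mg/L

At the limit, (Qr·Cr + Qe·Cₑ)/(Qr + Qe) = 38:
Cₑ = (1614·38 − 1510·29.00) / 104.0 = 168.7 mg/L.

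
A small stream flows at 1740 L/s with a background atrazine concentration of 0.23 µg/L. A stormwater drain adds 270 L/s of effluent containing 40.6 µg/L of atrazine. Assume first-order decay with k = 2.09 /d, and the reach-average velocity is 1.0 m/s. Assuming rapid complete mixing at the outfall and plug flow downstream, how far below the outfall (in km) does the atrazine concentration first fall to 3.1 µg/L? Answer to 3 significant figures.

Mass balance: C = (1740·0.2300 + 270.0·40.60) / 2010 = 11360/2010 = 5.653 µg/L.
Set 5.653·exp(−k·t) = 3.1 → t = ln(5.653/3.1)/k = 24840 s = 6.899 h.
Distance = v·t = 1.0·24840 = 24840 m = 24.84 km.

24.8 km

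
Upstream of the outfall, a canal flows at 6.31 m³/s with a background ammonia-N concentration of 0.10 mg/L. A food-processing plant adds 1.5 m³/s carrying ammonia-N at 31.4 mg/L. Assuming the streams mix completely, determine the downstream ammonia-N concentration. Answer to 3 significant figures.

6.11 mg/L

Mass balance: C = (6.310·0.1000 + 1.500·31.40) / 7.810 = 47.73/7.810 = 6.112 mg/L.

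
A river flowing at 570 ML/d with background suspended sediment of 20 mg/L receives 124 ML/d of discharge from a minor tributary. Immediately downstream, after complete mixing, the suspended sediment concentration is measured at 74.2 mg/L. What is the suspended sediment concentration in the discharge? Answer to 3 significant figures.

Mass balance: 570.0·20.00 + 124.0·Cₑ = 694.0·74.20
→ Cₑ = (694.0·74.20 − 570.0·20.00) / 124.0 = 323.3 mg/L.

323 mg/L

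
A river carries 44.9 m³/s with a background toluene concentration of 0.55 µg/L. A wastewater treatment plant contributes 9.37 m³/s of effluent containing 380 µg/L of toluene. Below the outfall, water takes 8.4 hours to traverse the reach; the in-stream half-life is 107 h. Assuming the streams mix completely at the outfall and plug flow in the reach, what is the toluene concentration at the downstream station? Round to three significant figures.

Mass balance: C = (44.90·0.5500 + 9.370·380.0) / 54.27 = 3585/54.27 = 66.06 µg/L.
Half-life 107 h → k = ln 2 / 107 = 0.006478 h⁻¹ = 0.1555 d⁻¹.
Decay over the reach: 66.06·exp(−kt) = 66.06·0.9470 = 62.57 µg/L.

62.6 µg/L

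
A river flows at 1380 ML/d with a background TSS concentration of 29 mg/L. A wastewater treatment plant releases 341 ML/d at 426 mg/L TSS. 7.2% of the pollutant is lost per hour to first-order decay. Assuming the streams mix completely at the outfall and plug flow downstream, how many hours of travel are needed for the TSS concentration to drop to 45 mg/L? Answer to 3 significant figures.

Mixed concentration C = ΣQC/ΣQ = (1380·29.00 + 341.0·426.0) / 1721 = 185300/1721 = 107.7 mg/L.
7.2%/h lost → k = −ln(1 − 0.072) = 0.07472 h⁻¹.
107.7·exp(−k·t) = 45 → t = ln(107.7/45)/k = 42030 s = 11.67 h.

11.7 h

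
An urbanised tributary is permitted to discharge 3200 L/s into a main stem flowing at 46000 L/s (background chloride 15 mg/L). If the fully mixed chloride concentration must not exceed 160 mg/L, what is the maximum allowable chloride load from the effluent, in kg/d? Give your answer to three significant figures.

621000 kg/d

Mass balance at the limit: 46000·15.00 + 3200·Cₑ = 49200·160 → Cₑ = 2244 mg/L.
3200 L/s = 3.200 m³/s. Load = 3.200 m³/s × 2244 g/m³ × 86 400 s/d = 620500 kg/d.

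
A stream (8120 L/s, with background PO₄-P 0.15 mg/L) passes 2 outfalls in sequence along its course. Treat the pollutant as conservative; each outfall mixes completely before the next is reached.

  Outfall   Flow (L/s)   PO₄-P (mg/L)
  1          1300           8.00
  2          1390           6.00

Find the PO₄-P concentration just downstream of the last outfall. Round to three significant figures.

Below outfall 1: Q → 9420 L/s, C = (8120·0.1500 + 1300·8.000)/9420 = 1.233 mg/L.
Below outfall 2: Q → 10810 L/s, C = (9420·1.233 + 1390·6.000)/10810 = 1.846 mg/L.

1.85 mg/L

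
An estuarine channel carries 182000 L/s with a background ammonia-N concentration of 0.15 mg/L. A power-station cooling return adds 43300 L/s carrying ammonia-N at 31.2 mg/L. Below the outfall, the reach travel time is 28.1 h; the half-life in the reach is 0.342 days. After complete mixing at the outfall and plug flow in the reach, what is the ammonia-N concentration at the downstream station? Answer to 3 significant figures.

0.570 mg/L

Mass balance: C = (182000·0.1500 + 43300·31.20) / 225300 = 1378000/225300 = 6.117 mg/L.
Half-life 0.342 d → k = ln 2 / 0.342 = 2.027 d⁻¹.
Decay over the reach: 6.117·exp(−kt) = 6.117·0.09320 = 0.5702 mg/L.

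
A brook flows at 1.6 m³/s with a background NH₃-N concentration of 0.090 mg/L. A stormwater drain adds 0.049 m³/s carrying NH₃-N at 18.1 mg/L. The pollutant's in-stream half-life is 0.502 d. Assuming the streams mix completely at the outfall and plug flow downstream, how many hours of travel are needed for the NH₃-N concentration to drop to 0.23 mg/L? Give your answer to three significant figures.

After mixing, C = (1.600·0.09000 + 0.04900·18.10) / 1.649 = 1.031/1.649 = 0.6252 mg/L.
Half-life 0.502 d → k = ln 2 / 0.502 = 1.381 d⁻¹.
0.6252·exp(−k·t) = 0.23 → t = ln(0.6252/0.23)/k = 62570 s = 17.38 h.

17.4 h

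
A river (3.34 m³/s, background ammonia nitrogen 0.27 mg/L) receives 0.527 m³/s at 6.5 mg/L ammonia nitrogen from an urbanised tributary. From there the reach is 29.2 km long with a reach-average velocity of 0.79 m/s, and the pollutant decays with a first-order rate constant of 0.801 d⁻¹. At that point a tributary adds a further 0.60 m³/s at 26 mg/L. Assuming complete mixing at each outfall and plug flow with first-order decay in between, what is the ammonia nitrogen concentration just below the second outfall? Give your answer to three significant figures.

4.18 mg/L

After mixing, C = (3.340·0.2700 + 0.5270·6.500) / 3.867 = 4.327/3.867 = 1.119 mg/L; combined flow 3.867 m³/s.
Travel time t = 29.2·1000 / 0.79 = 36960 s = 10.27 h.
First-order decay: C = 1.119·exp(−k·t) = 1.119·0.7099 = 0.7944 mg/L.
At the second outfall, C = (3.867·0.7944 + 0.6000·26.00) / (3.867 + 0.6000) = 4.180 mg/L.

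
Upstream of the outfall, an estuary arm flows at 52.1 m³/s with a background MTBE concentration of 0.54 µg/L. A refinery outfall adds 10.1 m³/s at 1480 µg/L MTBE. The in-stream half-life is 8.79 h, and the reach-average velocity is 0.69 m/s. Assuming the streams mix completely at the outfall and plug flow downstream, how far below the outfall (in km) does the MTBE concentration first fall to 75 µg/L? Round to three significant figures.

36.7 km

Flow-weighted average: C = (52.10·0.5400 + 10.10·1480) / 62.20 = 14980/62.20 = 240.8 µg/L.
Half-life 8.79 h → k = ln 2 / 8.79 = 0.07886 h⁻¹ = 1.893 d⁻¹.
Set 240.8·exp(−k·t) = 75 → t = ln(240.8/75)/k = 53250 s = 14.79 h.
Distance = v·t = 0.69·53250 = 36740 m = 36.74 km.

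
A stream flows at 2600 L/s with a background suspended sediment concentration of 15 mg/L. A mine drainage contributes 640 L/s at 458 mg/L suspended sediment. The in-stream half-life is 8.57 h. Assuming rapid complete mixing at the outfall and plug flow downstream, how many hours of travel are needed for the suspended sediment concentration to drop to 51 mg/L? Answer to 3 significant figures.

8.63 h

Flow-weighted average: C = (2600·15.00 + 640.0·458.0) / 3240 = 332100/3240 = 102.5 mg/L.
Half-life 8.57 h → k = ln 2 / 8.57 = 0.08088 h⁻¹ = 1.941 d⁻¹.
102.5·exp(−k·t) = 51 → t = ln(102.5/51)/k = 31070 s = 8.631 h.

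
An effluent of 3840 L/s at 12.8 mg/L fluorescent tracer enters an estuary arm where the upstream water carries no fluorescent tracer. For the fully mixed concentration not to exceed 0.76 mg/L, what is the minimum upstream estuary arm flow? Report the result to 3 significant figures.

Set C_mix = 0.76: (Q·0 + 3840·12.80) / (Q + 3840) = 0.76
→ Q = 3840·(12.80 − 0.76)/(0.76 − 0) = 60830 L/s.

60800 L/s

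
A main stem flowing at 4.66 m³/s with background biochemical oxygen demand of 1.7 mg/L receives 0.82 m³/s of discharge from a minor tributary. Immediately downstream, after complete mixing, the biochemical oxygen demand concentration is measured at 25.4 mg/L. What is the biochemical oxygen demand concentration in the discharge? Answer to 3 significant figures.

Mass balance: 4.660·1.700 + 0.8200·Cₑ = 5.480·25.40
→ Cₑ = (5.480·25.40 − 4.660·1.700) / 0.8200 = 160.1 mg/L.

160 mg/L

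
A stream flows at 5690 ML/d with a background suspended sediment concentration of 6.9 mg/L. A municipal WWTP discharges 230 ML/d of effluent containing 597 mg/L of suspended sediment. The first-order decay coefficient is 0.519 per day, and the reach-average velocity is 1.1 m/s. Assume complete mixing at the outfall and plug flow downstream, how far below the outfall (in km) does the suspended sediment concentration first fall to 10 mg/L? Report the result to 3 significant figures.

After mixing, C = (5690·6.900 + 230.0·597.0) / 5920 = 176600/5920 = 29.83 mg/L.
Set 29.83·exp(−k·t) = 10 → t = ln(29.83/10)/k = 181900 s = 50.53 h.
Distance = v·t = 1.1·181900 = 200100 m = 200.1 km.

200 km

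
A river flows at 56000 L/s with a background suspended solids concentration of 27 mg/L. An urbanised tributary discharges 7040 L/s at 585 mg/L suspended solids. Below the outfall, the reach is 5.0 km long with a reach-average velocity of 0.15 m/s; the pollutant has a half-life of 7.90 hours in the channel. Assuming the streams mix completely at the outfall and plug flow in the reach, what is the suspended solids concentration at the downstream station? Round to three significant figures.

Mass balance: C = (56000·27.00 + 7040·585.0) / 63040 = 5630000/63040 = 89.31 mg/L.
Travel time t = 5.0·1000 / 0.15 = 33330 s = 9.259 h.
Half-life 7.90 h → k = ln 2 / 7.90 = 0.08774 h⁻¹ = 2.106 d⁻¹.
Applying C = C₀e^(−kt): 89.31 × 0.4438 = 39.64 mg/L.

39.6 mg/L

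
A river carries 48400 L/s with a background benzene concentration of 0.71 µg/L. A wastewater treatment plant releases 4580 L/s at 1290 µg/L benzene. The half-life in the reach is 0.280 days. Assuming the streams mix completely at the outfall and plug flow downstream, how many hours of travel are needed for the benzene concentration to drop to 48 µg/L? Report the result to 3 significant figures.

8.23 h

Flow-weighted average: C = (48400·0.7100 + 4580·1290) / 52980 = 5943000/52980 = 112.2 µg/L.
Half-life 0.280 d → k = ln 2 / 0.280 = 2.476 d⁻¹.
112.2·exp(−k·t) = 48 → t = ln(112.2/48)/k = 29620 s = 8.229 h.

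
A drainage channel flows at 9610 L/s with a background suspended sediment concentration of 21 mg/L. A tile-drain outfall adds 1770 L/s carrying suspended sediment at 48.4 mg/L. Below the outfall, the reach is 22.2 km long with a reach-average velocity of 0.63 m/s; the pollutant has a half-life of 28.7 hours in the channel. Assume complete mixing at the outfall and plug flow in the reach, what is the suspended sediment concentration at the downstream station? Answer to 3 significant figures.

After mixing, C = (9610·21.00 + 1770·48.40) / 11380 = 287500/11380 = 25.26 mg/L.
Travel time t = 22.2·1000 / 0.63 = 35240 s = 9.788 h.
Half-life 28.7 h → k = ln 2 / 28.7 = 0.02415 h⁻¹ = 0.5796 d⁻¹.
Applying C = C₀e^(−kt): 25.26 × 0.7895 = 19.94 mg/L.

19.9 mg/L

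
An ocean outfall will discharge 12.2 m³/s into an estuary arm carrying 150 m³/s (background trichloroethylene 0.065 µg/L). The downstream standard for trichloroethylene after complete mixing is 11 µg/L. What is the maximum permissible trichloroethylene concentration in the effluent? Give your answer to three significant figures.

At the limit, (Qr·Cr + Qe·Cₑ)/(Qr + Qe) = 11:
Cₑ = (162.2·11 − 150.0·0.06500) / 12.20 = 145.4 µg/L.

145 µg/L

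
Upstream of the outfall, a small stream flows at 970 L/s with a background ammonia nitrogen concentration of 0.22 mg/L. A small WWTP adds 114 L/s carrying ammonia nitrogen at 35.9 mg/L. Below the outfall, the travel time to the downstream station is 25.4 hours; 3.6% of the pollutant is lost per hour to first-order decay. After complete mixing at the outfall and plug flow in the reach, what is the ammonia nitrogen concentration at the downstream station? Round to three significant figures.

1.57 mg/L

Mass balance: C = (970.0·0.2200 + 114.0·35.90) / 1084 = 4306/1084 = 3.972 mg/L.
3.6%/h lost → k = −ln(1 − 0.036) = 0.03666 h⁻¹.
First-order decay: C = 3.972·exp(−k·t) = 3.972·0.3941 = 1.565 mg/L.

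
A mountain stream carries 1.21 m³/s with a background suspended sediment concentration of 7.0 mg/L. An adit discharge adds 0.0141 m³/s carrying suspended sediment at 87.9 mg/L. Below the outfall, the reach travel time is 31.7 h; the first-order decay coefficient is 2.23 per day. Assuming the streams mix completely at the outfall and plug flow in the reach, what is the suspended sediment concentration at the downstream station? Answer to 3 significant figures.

Mixed concentration C = ΣQC/ΣQ = (1.210·7.000 + 0.01410·87.90) / 1.224 = 9.709/1.224 = 7.932 mg/L.
Applying C = C₀e^(−kt): 7.932 × 0.05258 = 0.4170 mg/L.

0.417 mg/L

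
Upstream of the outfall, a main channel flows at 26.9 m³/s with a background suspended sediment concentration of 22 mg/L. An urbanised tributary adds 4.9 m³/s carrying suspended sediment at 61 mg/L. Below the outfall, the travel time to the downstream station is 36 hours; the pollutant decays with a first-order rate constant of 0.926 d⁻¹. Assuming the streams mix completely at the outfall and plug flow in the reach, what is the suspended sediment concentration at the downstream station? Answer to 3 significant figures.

Flow-weighted average: C = (26.90·22.00 + 4.900·61.00) / 31.80 = 890.7/31.80 = 28.01 mg/L.
Applying C = C₀e^(−kt): 28.01 × 0.2493 = 6.983 mg/L.

6.98 mg/L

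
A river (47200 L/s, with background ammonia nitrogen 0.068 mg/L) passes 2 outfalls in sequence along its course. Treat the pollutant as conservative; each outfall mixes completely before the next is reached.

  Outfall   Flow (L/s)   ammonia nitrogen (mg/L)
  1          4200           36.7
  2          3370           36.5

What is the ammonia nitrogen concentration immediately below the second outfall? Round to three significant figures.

Outfall 1: combined Q = 51400 L/s; C = (47200·0.06800 + 4200·36.70)/51400 = 3.061 mg/L.
Outfall 2: combined Q = 54770 L/s; C = (51400·3.061 + 3370·36.50)/54770 = 5.119 mg/L.

5.12 mg/L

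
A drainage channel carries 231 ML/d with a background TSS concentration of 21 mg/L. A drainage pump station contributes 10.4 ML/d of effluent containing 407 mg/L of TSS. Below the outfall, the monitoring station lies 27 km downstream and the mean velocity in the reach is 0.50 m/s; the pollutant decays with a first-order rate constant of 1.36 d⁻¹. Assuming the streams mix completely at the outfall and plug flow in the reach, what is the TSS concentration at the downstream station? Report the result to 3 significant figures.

Flow-weighted average: C = (231.0·21.00 + 10.40·407.0) / 241.4 = 9084/241.4 = 37.63 mg/L.
Travel time t = 27·1000 / 0.50 = 54000 s = 15.00 h.
Decay over the reach: 37.63·exp(−kt) = 37.63·0.4274 = 16.08 mg/L.

16.1 mg/L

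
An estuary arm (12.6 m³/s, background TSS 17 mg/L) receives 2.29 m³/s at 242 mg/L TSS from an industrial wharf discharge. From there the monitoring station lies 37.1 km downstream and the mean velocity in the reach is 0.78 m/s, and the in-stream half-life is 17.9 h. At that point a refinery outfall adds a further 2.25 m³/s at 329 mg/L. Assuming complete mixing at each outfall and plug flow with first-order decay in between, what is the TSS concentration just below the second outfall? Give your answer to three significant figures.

After mixing, C = (12.60·17.00 + 2.290·242.0) / 14.89 = 768.4/14.89 = 51.60 mg/L; combined flow 14.89 m³/s.
Travel time t = 37.1·1000 / 0.78 = 47560 s = 13.21 h.
Half-life 17.9 h → k = ln 2 / 17.9 = 0.03872 h⁻¹ = 0.9294 d⁻¹.
Decay over the reach: 51.60·exp(−kt) = 51.60·0.5995 = 30.94 mg/L.
At the second outfall, C = (14.89·30.94 + 2.250·329.0) / (14.89 + 2.250) = 70.06 mg/L.

70.1 mg/L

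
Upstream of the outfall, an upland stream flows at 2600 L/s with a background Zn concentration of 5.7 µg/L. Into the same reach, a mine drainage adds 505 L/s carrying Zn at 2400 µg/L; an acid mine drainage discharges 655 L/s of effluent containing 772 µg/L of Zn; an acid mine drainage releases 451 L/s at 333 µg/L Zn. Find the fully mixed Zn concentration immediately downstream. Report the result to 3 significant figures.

447 µg/L

After mixing, C = (2600·5.700 + 505.0·2400 + 655.0·772.0 + 451.0·333.0) / 4211 = 1883000/4211 = 447.1 µg/L.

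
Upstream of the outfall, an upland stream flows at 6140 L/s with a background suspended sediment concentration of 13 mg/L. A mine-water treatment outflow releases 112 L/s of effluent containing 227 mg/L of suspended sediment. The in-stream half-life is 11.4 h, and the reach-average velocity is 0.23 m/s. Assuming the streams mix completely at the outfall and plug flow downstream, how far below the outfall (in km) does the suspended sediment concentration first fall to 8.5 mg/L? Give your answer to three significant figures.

Conservation of mass: C = (6140·13.00 + 112.0·227.0) / 6252 = 105200/6252 = 16.83 mg/L.
Half-life 11.4 h → k = ln 2 / 11.4 = 0.06080 h⁻¹ = 1.459 d⁻¹.
Set 16.83·exp(−k·t) = 8.5 → t = ln(16.83/8.5)/k = 40460 s = 11.24 h.
Distance = v·t = 0.23·40460 = 9305 m = 9.305 km.

9.31 km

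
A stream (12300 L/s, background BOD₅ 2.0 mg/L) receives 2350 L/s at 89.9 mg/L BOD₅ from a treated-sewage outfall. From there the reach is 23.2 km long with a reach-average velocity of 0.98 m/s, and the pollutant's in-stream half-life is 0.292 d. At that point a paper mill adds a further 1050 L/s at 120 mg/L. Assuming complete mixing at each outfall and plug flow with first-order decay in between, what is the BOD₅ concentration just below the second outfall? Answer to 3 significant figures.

15.9 mg/L

Conservation of mass: C = (12300·2.000 + 2350·89.90) / 14650 = 235900/14650 = 16.10 mg/L; combined flow 14650 L/s.
Travel time t = 23.2·1000 / 0.98 = 23670 s = 6.576 h.
Half-life 0.292 d → k = ln 2 / 0.292 = 2.374 d⁻¹.
After decay, C = 16.10 × e^(−kt) = 16.10 × 0.5218 = 8.401 mg/L.
Second outfall: C = (14650·8.401 + 1050·120.0)/15700 = 15.87 mg/L.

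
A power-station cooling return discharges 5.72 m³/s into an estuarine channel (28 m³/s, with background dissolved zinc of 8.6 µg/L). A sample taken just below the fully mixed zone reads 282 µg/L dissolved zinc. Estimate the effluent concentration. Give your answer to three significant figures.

1620 µg/L

Mass balance: 28.00·8.600 + 5.720·Cₑ = 33.72·282.0
→ Cₑ = (33.72·282.0 − 28.00·8.600) / 5.720 = 1620 µg/L.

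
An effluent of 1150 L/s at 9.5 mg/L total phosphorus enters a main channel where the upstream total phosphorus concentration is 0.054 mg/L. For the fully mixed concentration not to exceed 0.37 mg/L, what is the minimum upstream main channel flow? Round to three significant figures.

33200 L/s

Set C_mix = 0.37: (Q·0.05400 + 1150·9.500) / (Q + 1150) = 0.37
→ Q = 1150·(9.500 − 0.37)/(0.37 − 0.05400) = 33230 L/s.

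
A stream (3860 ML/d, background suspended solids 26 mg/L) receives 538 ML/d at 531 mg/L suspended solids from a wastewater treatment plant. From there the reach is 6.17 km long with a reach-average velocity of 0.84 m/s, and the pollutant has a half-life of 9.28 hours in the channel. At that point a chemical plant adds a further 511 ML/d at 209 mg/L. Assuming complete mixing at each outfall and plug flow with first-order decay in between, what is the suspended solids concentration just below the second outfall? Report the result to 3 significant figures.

Conservation of mass: C = (3860·26.00 + 538.0·531.0) / 4398 = 386000/4398 = 87.78 mg/L; combined flow 4398 ML/d.
Travel time t = 6.17·1000 / 0.84 = 7345 s = 2.040 h.
Half-life 9.28 h → k = ln 2 / 9.28 = 0.07469 h⁻¹ = 1.793 d⁻¹.
Decay over the reach: 87.78·exp(−kt) = 87.78·0.8586 = 75.37 mg/L.
At the second outfall, C = (4398·75.37 + 511.0·209.0) / (4398 + 511.0) = 89.28 mg/L.

89.3 mg/L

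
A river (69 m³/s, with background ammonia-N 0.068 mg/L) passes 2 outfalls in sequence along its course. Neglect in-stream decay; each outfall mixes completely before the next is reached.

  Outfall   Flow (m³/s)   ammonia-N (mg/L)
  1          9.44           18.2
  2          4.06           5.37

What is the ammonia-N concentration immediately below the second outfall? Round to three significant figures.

2.40 mg/L

After outfall 1: Q = 69.00 + 9.440 = 78.44 m³/s; C = (69.00·0.06800 + 9.440·18.20)/78.44 = 2.250 mg/L.
After outfall 2: Q = 78.44 + 4.060 = 82.50 m³/s; C = (78.44·2.250 + 4.060·5.370)/82.50 = 2.404 mg/L.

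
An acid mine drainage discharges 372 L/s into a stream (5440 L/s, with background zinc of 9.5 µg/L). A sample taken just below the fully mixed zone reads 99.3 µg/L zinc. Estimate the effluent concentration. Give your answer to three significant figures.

1410 µg/L

Mass balance: 5440·9.500 + 372.0·Cₑ = 5812·99.30
→ Cₑ = (5812·99.30 − 5440·9.500) / 372.0 = 1413 µg/L.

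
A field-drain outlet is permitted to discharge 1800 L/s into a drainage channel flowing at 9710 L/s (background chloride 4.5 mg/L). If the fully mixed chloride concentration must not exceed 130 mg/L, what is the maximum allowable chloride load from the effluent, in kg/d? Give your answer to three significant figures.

Mass balance at the limit: 9710·4.500 + 1800·Cₑ = 11510·130 → Cₑ = 807.0 mg/L.
1800 L/s = 1.800 m³/s. Load = 1.800 m³/s × 807.0 g/m³ × 86 400 s/d = 125500 kg/d.

126000 kg/d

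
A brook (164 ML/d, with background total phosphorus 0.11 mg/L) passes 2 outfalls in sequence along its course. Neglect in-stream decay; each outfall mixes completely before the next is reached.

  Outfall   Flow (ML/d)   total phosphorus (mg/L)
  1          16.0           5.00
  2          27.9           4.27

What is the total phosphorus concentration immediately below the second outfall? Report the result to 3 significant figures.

After outfall 1: Q = 164.0 + 16.00 = 180.0 ML/d; C = (164.0·0.1100 + 16.00·5.000)/180.0 = 0.5447 mg/L.
After outfall 2: Q = 180.0 + 27.90 = 207.9 ML/d; C = (180.0·0.5447 + 27.90·4.270)/207.9 = 1.045 mg/L.

1.04 mg/L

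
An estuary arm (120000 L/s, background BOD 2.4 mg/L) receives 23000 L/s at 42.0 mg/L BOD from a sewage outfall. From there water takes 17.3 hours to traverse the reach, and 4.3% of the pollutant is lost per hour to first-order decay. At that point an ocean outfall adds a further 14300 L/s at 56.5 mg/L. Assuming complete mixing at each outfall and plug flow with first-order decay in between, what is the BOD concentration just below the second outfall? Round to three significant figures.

Conservation of mass: C = (120000·2.400 + 23000·42.00) / 143000 = 1254000/143000 = 8.769 mg/L; combined flow 143000 L/s.
4.3%/h lost → k = −ln(1 − 0.043) = 0.04395 h⁻¹.
Applying C = C₀e^(−kt): 8.769 × 0.4675 = 4.100 mg/L.
At the second outfall, C = (143000·4.100 + 14300·56.50) / (143000 + 14300) = 8.863 mg/L.

8.86 mg/L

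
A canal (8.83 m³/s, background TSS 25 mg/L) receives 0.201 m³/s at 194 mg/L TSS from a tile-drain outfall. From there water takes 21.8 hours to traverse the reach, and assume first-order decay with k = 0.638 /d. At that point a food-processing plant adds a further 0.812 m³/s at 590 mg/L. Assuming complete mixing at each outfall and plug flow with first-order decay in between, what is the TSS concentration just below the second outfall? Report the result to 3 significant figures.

Mass balance: C = (8.830·25.00 + 0.2010·194.0) / 9.031 = 259.7/9.031 = 28.76 mg/L; combined flow 9.031 m³/s.
First-order decay: C = 28.76·exp(−k·t) = 28.76·0.5602 = 16.11 mg/L.
At the second outfall, C = (9.031·16.11 + 0.8120·590.0) / (9.031 + 0.8120) = 63.45 mg/L.

63.5 mg/L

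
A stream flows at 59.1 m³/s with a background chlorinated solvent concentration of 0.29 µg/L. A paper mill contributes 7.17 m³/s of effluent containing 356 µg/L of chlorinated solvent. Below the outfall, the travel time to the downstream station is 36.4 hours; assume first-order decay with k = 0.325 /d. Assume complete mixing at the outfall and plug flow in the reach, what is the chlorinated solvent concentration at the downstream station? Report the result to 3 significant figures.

Flow-weighted average: C = (59.10·0.2900 + 7.170·356.0) / 66.27 = 2570/66.27 = 38.78 µg/L.
First-order decay: C = 38.78·exp(−k·t) = 38.78·0.6108 = 23.69 µg/L.

23.7 µg/L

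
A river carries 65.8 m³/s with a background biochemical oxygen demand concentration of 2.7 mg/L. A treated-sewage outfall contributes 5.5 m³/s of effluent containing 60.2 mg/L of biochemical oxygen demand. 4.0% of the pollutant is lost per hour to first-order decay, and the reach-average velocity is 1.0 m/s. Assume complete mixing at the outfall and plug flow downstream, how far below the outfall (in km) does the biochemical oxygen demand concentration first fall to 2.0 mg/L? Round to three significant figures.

Mixed concentration C = ΣQC/ΣQ = (65.80·2.700 + 5.500·60.20) / 71.30 = 508.8/71.30 = 7.135 mg/L.
4.0%/h lost → k = −ln(1 − 0.04) = 0.04082 h⁻¹.
Set 7.135·exp(−k·t) = 2.0 → t = ln(7.135/2.0)/k = 112200 s = 31.16 h.
Distance = v·t = 1.0·112200 = 112200 m = 112.2 km.

112 km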